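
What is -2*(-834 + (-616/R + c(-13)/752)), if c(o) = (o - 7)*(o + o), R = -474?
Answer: 18535495/11139 ≈ 1664.0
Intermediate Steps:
c(o) = 2*o*(-7 + o) (c(o) = (-7 + o)*(2*o) = 2*o*(-7 + o))
-2*(-834 + (-616/R + c(-13)/752)) = -2*(-834 + (-616/(-474) + (2*(-13)*(-7 - 13))/752)) = -2*(-834 + (-616*(-1/474) + (2*(-13)*(-20))*(1/752))) = -2*(-834 + (308/237 + 520*(1/752))) = -2*(-834 + (308/237 + 65/94)) = -2*(-834 + 44357/22278) = -2*(-18535495/22278) = 18535495/11139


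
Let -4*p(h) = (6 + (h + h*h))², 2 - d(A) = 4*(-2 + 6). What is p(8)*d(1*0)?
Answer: 21294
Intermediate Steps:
d(A) = -14 (d(A) = 2 - 4*(-2 + 6) = 2 - 4*4 = 2 - 1*16 = 2 - 16 = -14)
p(h) = -(6 + h + h²)²/4 (p(h) = -(6 + (h + h*h))²/4 = -(6 + (h + h²))²/4 = -(6 + h + h²)²/4)
p(8)*d(1*0) = -(6 + 8 + 8²)²/4*(-14) = -(6 + 8 + 64)²/4*(-14) = -¼*78²*(-14) = -¼*6084*(-14) = -1521*(-14) = 21294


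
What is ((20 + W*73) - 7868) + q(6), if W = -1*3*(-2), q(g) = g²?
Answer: -7374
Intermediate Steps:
W = 6 (W = -3*(-2) = 6)
((20 + W*73) - 7868) + q(6) = ((20 + 6*73) - 7868) + 6² = ((20 + 438) - 7868) + 36 = (458 - 7868) + 36 = -7410 + 36 = -7374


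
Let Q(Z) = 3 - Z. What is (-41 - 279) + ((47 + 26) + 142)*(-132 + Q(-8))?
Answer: -26335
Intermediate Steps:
(-41 - 279) + ((47 + 26) + 142)*(-132 + Q(-8)) = (-41 - 279) + ((47 + 26) + 142)*(-132 + (3 - 1*(-8))) = -320 + (73 + 142)*(-132 + (3 + 8)) = -320 + 215*(-132 + 11) = -320 + 215*(-121) = -320 - 26015 = -26335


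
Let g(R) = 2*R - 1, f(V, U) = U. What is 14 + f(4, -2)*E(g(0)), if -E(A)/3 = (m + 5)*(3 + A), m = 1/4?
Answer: 77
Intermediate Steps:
m = ¼ ≈ 0.25000
g(R) = -1 + 2*R
E(A) = -189/4 - 63*A/4 (E(A) = -3*(¼ + 5)*(3 + A) = -63*(3 + A)/4 = -3*(63/4 + 21*A/4) = -189/4 - 63*A/4)
14 + f(4, -2)*E(g(0)) = 14 - 2*(-189/4 - 63*(-1 + 2*0)/4) = 14 - 2*(-189/4 - 63*(-1 + 0)/4) = 14 - 2*(-189/4 - 63/4*(-1)) = 14 - 2*(-189/4 + 63/4) = 14 - 2*(-63/2) = 14 + 63 = 77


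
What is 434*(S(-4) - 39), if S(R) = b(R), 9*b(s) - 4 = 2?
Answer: -49910/3 ≈ -16637.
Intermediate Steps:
b(s) = ⅔ (b(s) = 4/9 + (⅑)*2 = 4/9 + 2/9 = ⅔)
S(R) = ⅔
434*(S(-4) - 39) = 434*(⅔ - 39) = 434*(-115/3) = -49910/3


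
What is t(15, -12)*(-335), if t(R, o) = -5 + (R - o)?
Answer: -7370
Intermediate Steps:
t(R, o) = -5 + R - o
t(15, -12)*(-335) = (-5 + 15 - 1*(-12))*(-335) = (-5 + 15 + 12)*(-335) = 22*(-335) = -7370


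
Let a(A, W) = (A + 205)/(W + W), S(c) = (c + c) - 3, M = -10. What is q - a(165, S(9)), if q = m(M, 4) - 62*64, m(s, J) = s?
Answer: -11971/3 ≈ -3990.3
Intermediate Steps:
S(c) = -3 + 2*c (S(c) = 2*c - 3 = -3 + 2*c)
q = -3978 (q = -10 - 62*64 = -10 - 3968 = -3978)
a(A, W) = (205 + A)/(2*W) (a(A, W) = (205 + A)/((2*W)) = (205 + A)*(1/(2*W)) = (205 + A)/(2*W))
q - a(165, S(9)) = -3978 - (205 + 165)/(2*(-3 + 2*9)) = -3978 - 370/(2*(-3 + 18)) = -3978 - 370/(2*15) = -3978 - 1*37/3 = -3978 - 37/3 = -11971/3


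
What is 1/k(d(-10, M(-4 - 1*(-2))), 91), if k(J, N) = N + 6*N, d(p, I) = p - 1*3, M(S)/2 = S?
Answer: 1/637 ≈ 0.0015699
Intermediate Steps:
M(S) = 2*S
d(p, I) = -3 + p (d(p, I) = p - 3 = -3 + p)
k(J, N) = 7*N
1/k(d(-10, M(-4 - 1*(-2))), 91) = 1/(7*91) = 1/637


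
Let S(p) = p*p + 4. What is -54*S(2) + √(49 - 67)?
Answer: -432 + 3*I*√2 ≈ -432.0 + 4.2426*I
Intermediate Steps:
S(p) = 4 + p² (S(p) = p² + 4 = 4 + p²)
-54*S(2) + √(49 - 67) = -54*(4 + 2²) + √(49 - 67) = -54*(4 + 4) + √(-18) = -54*8 + 3*I*√2 = -432 + 3*I*√2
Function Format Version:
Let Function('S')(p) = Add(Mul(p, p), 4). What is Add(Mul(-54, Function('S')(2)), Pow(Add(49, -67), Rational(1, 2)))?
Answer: Add(-432, Mul(3, I, Pow(2, Rational(1, 2)))) ≈ Add(-432.00, Mul(4.2426, I))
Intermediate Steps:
Function('S')(p) = Add(4, Pow(p, 2)) (Function('S')(p) = Add(Pow(p, 2), 4) = Add(4, Pow(p, 2)))
Add(Mul(-54, Function('S')(2)), Pow(Add(49, -67), Rational(1, 2))) = Add(Mul(-54, Add(4, Pow(2, 2))), Pow(Add(49, -67), Rational(1, 2))) = Add(Mul(-54, Add(4, 4)), Pow(-18, Rational(1, 2))) = Add(Mul(-54, 8), Mul(3, I, Pow(2, Rational(1, 2)))) = Add(-432, Mul(3, I, Pow(2, Rational(1, 2))))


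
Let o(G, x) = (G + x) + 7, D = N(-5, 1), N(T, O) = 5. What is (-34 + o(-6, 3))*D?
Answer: -150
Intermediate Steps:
D = 5
o(G, x) = 7 + G + x
(-34 + o(-6, 3))*D = (-34 + (7 - 6 + 3))*5 = (-34 + 4)*5 = -30*5 = -150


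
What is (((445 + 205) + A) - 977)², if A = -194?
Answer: 271441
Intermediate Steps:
(((445 + 205) + A) - 977)² = (((445 + 205) - 194) - 977)² = ((650 - 194) - 977)² = (456 - 977)² = (-521)² = 271441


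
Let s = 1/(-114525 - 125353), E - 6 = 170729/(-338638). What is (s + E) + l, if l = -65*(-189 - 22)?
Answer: 278635164476636/20307951541 ≈ 13721.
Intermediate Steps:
l = 13715 (l = -65*(-211) = 13715)
E = 1861099/338638 (E = 6 + 170729/(-338638) = 6 + 170729*(-1/338638) = 6 - 170729/338638 = 1861099/338638 ≈ 5.4958)
s = -1/239878 (s = 1/(-239878) = -1/239878 ≈ -4.1688e-6)
(s + E) + l = (-1/239878 + 1861099/338638) + 13715 = 111609091821/20307951541 + 13715 = 278635164476636/20307951541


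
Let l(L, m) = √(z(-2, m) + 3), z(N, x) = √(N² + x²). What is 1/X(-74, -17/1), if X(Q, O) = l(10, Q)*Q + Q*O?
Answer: 1/(1258 - 74*√(3 + 2*√1370)) ≈ 0.0016433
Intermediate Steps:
l(L, m) = √(3 + √(4 + m²)) (l(L, m) = √(√((-2)² + m²) + 3) = √(√(4 + m²) + 3) = √(3 + √(4 + m²)))
X(Q, O) = O*Q + Q*√(3 + √(4 + Q²)) (X(Q, O) = √(3 + √(4 + Q²))*Q + Q*O = Q*√(3 + √(4 + Q²)) + O*Q = O*Q + Q*√(3 + √(4 + Q²)))
1/X(-74, -17/1) = 1/(-74*(-17/1 + √(3 + √(4 + (-74)²)))) = 1/(-74*(-17*1 + √(3 + √(4 + 5476)))) = 1/(-74*(-17 + √(3 + √5480))) = 1/(-74*(-17 + √(3 + 2*√1370))) = 1/(1258 - 74*√(3 + 2*√1370))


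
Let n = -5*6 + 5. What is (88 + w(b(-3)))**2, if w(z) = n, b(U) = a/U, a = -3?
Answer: 3969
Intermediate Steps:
b(U) = -3/U
n = -25 (n = -30 + 5 = -25)
w(z) = -25
(88 + w(b(-3)))**2 = (88 - 25)**2 = 63**2 = 3969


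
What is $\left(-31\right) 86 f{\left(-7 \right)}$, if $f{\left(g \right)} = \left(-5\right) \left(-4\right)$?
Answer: $-53320$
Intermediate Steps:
$f{\left(g \right)} = 20$
$\left(-31\right) 86 f{\left(-7 \right)} = \left(-31\right) 86 \cdot 20 = \left(-2666\right) 20 = -53320$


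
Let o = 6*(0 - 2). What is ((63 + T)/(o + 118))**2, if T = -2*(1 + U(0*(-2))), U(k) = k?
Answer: 3721/11236 ≈ 0.33117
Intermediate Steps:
T = -2 (T = -2*(1 + 0*(-2)) = -2*(1 + 0) = -2*1 = -2)
o = -12 (o = 6*(-2) = -12)
((63 + T)/(o + 118))**2 = ((63 - 2)/(-12 + 118))**2 = (61/106)**2 = 3721/11236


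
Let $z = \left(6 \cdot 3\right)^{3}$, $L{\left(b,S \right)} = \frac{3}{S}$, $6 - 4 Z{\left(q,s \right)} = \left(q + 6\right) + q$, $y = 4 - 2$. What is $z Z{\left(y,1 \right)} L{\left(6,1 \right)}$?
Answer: $-17496$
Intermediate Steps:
$y = 2$ ($y = 4 - 2 = 2$)
$Z{\left(q,s \right)} = - \frac{q}{2}$ ($Z{\left(q,s \right)} = \frac{3}{2} - \frac{\left(q + 6\right) + q}{4} = \frac{3}{2} - \frac{\left(6 + q\right) + q}{4} = \frac{3}{2} - \frac{6 + 2 q}{4} = \frac{3}{2} - \left(\frac{3}{2} + \frac{q}{2}\right) = - \frac{q}{2}$)
$z = 5832$ ($z = 18^{3} = 5832$)
$z Z{\left(y,1 \right)} L{\left(6,1 \right)} = 5832 \left(\left(- \frac{1}{2}\right) 2\right) \frac{3}{1} = 5832 \left(-1\right) 3 \cdot 1 = \left(-5832\right) 3 = -17496$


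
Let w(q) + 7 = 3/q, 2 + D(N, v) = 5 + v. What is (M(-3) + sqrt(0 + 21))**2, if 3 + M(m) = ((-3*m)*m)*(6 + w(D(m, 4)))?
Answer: 8598/49 + 174*sqrt(21)/7 ≈ 289.38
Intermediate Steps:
D(N, v) = 3 + v (D(N, v) = -2 + (5 + v) = 3 + v)
w(q) = -7 + 3/q
M(m) = -3 + 12*m**2/7 (M(m) = -3 + ((-3*m)*m)*(6 + (-7 + 3/(3 + 4))) = -3 + (-3*m**2)*(6 + (-7 + 3/7)) = -3 + (-3*m**2)*(6 - 46/7) = -3 - 3*m**2*(-4/7) = -3 + 12*m**2/7)
(M(-3) + sqrt(0 + 21))**2 = ((-3 + (12/7)*(-3)**2) + sqrt(0 + 21))**2 = ((-3 + (12/7)*9) + sqrt(21))**2 = ((-3 + 108/7) + sqrt(21))**2 = (87/7 + sqrt(21))**2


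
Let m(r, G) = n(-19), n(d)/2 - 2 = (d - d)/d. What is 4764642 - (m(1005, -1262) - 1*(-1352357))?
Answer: 3412281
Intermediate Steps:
n(d) = 4 (n(d) = 4 + 2*((d - d)/d) = 4 + 2*(0/d) = 4 + 2*0 = 4 + 0 = 4)
m(r, G) = 4
4764642 - (m(1005, -1262) - 1*(-1352357)) = 4764642 - (4 - 1*(-1352357)) = 4764642 - (4 + 1352357) = 4764642 - 1*1352361 = 4764642 - 1352361 = 3412281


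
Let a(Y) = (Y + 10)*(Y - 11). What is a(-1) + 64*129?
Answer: 8148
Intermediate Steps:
a(Y) = (-11 + Y)*(10 + Y) (a(Y) = (10 + Y)*(-11 + Y) = (-11 + Y)*(10 + Y))
a(-1) + 64*129 = (-110 + (-1)**2 - 1*(-1)) + 64*129 = (-110 + 1 + 1) + 8256 = -108 + 8256 = 8148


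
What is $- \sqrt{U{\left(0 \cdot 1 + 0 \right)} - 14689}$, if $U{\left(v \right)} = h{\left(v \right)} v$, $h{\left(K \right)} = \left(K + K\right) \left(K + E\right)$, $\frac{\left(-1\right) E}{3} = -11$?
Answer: $- i \sqrt{14689} \approx - 121.2 i$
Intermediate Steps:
$E = 33$ ($E = \left(-3\right) \left(-11\right) = 33$)
$h{\left(K \right)} = 2 K \left(33 + K\right)$ ($h{\left(K \right)} = \left(K + K\right) \left(K + 33\right) = 2 K \left(33 + K\right)$)
$U{\left(v \right)} = 2 v^{2} \left(33 + v\right)$ ($U{\left(v \right)} = 2 v \left(33 + v\right) v = 2 v^{2} \left(33 + v\right)$)
$- \sqrt{U{\left(0 \cdot 1 + 0 \right)} - 14689} = - \sqrt{2 \left(0 \cdot 1 + 0\right)^{2} \left(33 + \left(0 \cdot 1 + 0\right)\right) - 14689} = - \sqrt{2 \left(0 + 0\right)^{2} \left(33 + \left(0 + 0\right)\right) - 14689} = - \sqrt{2 \cdot 0^{2} \left(33 + 0\right) - 14689} = - \sqrt{2 \cdot 0 \cdot 33 - 14689} = - \sqrt{0 - 14689} = - \sqrt{-14689} = - i \sqrt{14689}$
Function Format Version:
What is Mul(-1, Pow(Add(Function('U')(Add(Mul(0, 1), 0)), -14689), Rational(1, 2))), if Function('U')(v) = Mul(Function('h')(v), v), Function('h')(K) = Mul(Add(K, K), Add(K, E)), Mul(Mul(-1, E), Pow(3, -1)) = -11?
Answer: Mul(-1, I, Pow(14689, Rational(1, 2))) ≈ Mul(-121.20, I)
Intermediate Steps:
E = 33 (E = Mul(-3, -11) = 33)
Function('h')(K) = Mul(2, K, Add(33, K)) (Function('h')(K) = Mul(Add(K, K), Add(K, 33)) = Mul(Mul(2, K), Add(33, K)) = Mul(2, K, Add(33, K)))
Function('U')(v) = Mul(2, Pow(v, 2), Add(33, v)) (Function('U')(v) = Mul(Mul(2, v, Add(33, v)), v) = Mul(2, Pow(v, 2), Add(33, v)))
Mul(-1, Pow(Add(Function('U')(Add(Mul(0, 1), 0)), -14689), Rational(1, 2))) = Mul(-1, Pow(Add(Mul(2, Pow(Add(Mul(0, 1), 0), 2), Add(33, Add(Mul(0, 1), 0))), -14689), Rational(1, 2))) = Mul(-1, Pow(Add(Mul(2, Pow(Add(0, 0), 2), Add(33, Add(0, 0))), -14689), Rational(1, 2))) = Mul(-1, Pow(Add(Mul(2, Pow(0, 2), Add(33, 0)), -14689), Rational(1, 2))) = Mul(-1, Pow(Add(Mul(2, 0, 33), -14689), Rational(1, 2))) = Mul(-1, Pow(Add(0, -14689), Rational(1, 2))) = Mul(-1, Pow(-14689, Rational(1, 2))) = Mul(-1, Mul(I, Pow(14689, Rational(1, 2)))) = Mul(-1, I, Pow(14689, Rational(1, 2)))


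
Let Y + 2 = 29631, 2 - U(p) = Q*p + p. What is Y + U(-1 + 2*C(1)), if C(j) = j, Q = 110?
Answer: 29520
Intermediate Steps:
U(p) = 2 - 111*p (U(p) = 2 - (110*p + p) = 2 - 111*p)
Y = 29629 (Y = -2 + 29631 = 29629)
Y + U(-1 + 2*C(1)) = 29629 + (2 - 111*(-1 + 2*1)) = 29629 + (2 - 111*(-1 + 2)) = 29629 + (2 - 111*1) = 29629 + (2 - 111) = 29629 - 109 = 29520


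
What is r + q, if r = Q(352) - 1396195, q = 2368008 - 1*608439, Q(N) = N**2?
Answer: 487278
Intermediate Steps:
q = 1759569 (q = 2368008 - 608439 = 1759569)
r = -1272291 (r = 352**2 - 1396195 = 123904 - 1396195 = -1272291)
r + q = -1272291 + 1759569 = 487278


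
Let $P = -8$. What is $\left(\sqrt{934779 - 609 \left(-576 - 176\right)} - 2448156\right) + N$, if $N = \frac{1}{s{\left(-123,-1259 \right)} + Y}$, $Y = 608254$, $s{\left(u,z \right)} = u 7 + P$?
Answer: $- \frac{1486973232059}{607385} + \sqrt{1392747} \approx -2.447 \cdot 10^{6}$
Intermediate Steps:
$s{\left(u,z \right)} = -8 + 7 u$ ($s{\left(u,z \right)} = u 7 - 8 = 7 u - 8 = -8 + 7 u$)
$N = \frac{1}{607385}$ ($N = \frac{1}{\left(-8 + 7 \left(-123\right)\right) + 608254} = \frac{1}{\left(-8 - 861\right) + 608254} = \frac{1}{-869 + 608254} = \frac{1}{607385} \approx 1.6464 \cdot 10^{-6}$)
$\left(\sqrt{934779 - 609 \left(-576 - 176\right)} - 2448156\right) + N = \left(\sqrt{934779 - 609 \left(-576 - 176\right)} - 2448156\right) + \frac{1}{607385} = \left(\sqrt{934779 - -457968} - 2448156\right) + \frac{1}{607385} = \left(\sqrt{934779 + 457968} - 2448156\right) + \frac{1}{607385} = \left(\sqrt{1392747} - 2448156\right) + \frac{1}{607385} = \left(-2448156 + \sqrt{1392747}\right) + \frac{1}{607385} = - \frac{1486973232059}{607385} + \sqrt{1392747}$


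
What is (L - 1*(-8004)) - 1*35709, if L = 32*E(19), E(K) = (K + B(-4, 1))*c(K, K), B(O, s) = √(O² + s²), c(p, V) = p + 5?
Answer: -13113 + 768*√17 ≈ -9946.5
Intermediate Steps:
c(p, V) = 5 + p
E(K) = (5 + K)*(K + √17) (E(K) = (K + √((-4)² + 1²))*(5 + K) = (K + √(16 + 1))*(5 + K) = (K + √17)*(5 + K) = (5 + K)*(K + √17))
L = 14592 + 768*√17 (L = 32*((5 + 19)*(19 + √17)) = 32*(24*(19 + √17)) = 32*(456 + 24*√17) = 14592 + 768*√17 ≈ 17759.)
(L - 1*(-8004)) - 1*35709 = ((14592 + 768*√17) - 1*(-8004)) - 1*35709 = ((14592 + 768*√17) + 8004) - 35709 = (22596 + 768*√17) - 35709 = -13113 + 768*√17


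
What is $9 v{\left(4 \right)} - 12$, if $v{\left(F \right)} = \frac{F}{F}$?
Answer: $-3$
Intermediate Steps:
$v{\left(F \right)} = 1$
$9 v{\left(4 \right)} - 12 = 9 \cdot 1 - 12 = 9 - 12 = -3$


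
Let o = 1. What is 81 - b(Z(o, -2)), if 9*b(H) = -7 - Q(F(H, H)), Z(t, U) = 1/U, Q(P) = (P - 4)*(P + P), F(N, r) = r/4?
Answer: 23585/288 ≈ 81.892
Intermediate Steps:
F(N, r) = r/4 (F(N, r) = r*(¼) = r/4)
Q(P) = 2*P*(-4 + P) (Q(P) = (-4 + P)*(2*P) = 2*P*(-4 + P))
b(H) = -7/9 - H*(-4 + H/4)/18 (b(H) = (-7 - 2*H/4*(-4 + H/4))/9 = (-7 - H*(-4 + H/4)/2)/9 = -7/9 - H*(-4 + H/4)/18)
81 - b(Z(o, -2)) = 81 - (-7/9 - 1/72*(-16 + 1/(-2))/(-2)) = 81 - (-7/9 - 1/72*(-½)*(-16 - ½)) = 81 - (-7/9 - 1/72*(-½)*(-33/2)) = 81 - (-7/9 - 11/96) = 81 - 1*(-257/288) = 81 + 257/288 = 23585/288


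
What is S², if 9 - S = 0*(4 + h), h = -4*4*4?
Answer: 81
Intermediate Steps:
h = -64 (h = -16*4 = -64)
S = 9 (S = 9 - 0*(4 - 64) = 9 - 0*(-60) = 9 - 1*0 = 9 + 0 = 9)
S² = 9² = 81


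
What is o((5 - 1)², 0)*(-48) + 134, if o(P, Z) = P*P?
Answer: -12154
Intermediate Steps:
o(P, Z) = P²
o((5 - 1)², 0)*(-48) + 134 = ((5 - 1)²)²*(-48) + 134 = (4²)²*(-48) + 134 = 16²*(-48) + 134 = 256*(-48) + 134 = -12288 + 134 = -12154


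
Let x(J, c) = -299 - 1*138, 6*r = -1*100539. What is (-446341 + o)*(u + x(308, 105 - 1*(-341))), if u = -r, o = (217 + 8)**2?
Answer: -6457887262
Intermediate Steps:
r = -33513/2 (r = (-1*100539)/6 = (1/6)*(-100539) = -33513/2 ≈ -16757.)
x(J, c) = -437 (x(J, c) = -299 - 138 = -437)
o = 50625 (o = 225**2 = 50625)
u = 33513/2 (u = -1*(-33513/2) = 33513/2 ≈ 16757.)
(-446341 + o)*(u + x(308, 105 - 1*(-341))) = (-446341 + 50625)*(33513/2 - 437) = -395716*32639/2 = -6457887262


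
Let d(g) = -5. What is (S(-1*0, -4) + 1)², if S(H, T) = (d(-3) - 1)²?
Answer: 1369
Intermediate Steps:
S(H, T) = 36 (S(H, T) = (-5 - 1)² = (-6)² = 36)
(S(-1*0, -4) + 1)² = (36 + 1)² = 37² = 1369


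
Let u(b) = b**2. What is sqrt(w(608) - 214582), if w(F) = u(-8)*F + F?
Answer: I*sqrt(175062) ≈ 418.4*I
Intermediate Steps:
w(F) = 65*F (w(F) = (-8)**2*F + F = 64*F + F = 65*F)
sqrt(w(608) - 214582) = sqrt(65*608 - 214582) = sqrt(39520 - 214582) = sqrt(-175062) = I*sqrt(175062)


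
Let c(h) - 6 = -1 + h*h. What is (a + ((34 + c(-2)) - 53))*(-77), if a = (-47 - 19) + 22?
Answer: 4158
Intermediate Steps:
c(h) = 5 + h**2 (c(h) = 6 + (-1 + h*h) = 6 + (-1 + h**2) = 5 + h**2)
a = -44 (a = -66 + 22 = -44)
(a + ((34 + c(-2)) - 53))*(-77) = (-44 + ((34 + (5 + (-2)**2)) - 53))*(-77) = (-44 + ((34 + (5 + 4)) - 53))*(-77) = (-44 + ((34 + 9) - 53))*(-77) = (-44 + (43 - 53))*(-77) = (-44 - 10)*(-77) = -54*(-77) = 4158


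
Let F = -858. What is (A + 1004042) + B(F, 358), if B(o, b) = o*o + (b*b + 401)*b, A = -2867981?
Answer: 44898495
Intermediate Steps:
B(o, b) = o² + b*(401 + b²) (B(o, b) = o² + (b² + 401)*b = o² + (401 + b²)*b = o² + b*(401 + b²))
(A + 1004042) + B(F, 358) = (-2867981 + 1004042) + (358³ + (-858)² + 401*358) = -1863939 + (45882712 + 736164 + 143558) = -1863939 + 46762434 = 44898495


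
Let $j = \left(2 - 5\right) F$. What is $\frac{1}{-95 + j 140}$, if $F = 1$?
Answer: $- \frac{1}{515} \approx -0.0019417$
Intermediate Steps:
$j = -3$ ($j = \left(2 - 5\right) 1 = \left(-3\right) 1 = -3$)
$\frac{1}{-95 + j 140} = \frac{1}{-95 - 420} = \frac{1}{-515} = - \frac{1}{515}$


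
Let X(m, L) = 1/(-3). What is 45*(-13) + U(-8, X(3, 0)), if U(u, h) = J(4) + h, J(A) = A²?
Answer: -1708/3 ≈ -569.33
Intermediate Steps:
X(m, L) = -⅓
U(u, h) = 16 + h (U(u, h) = 4² + h = 16 + h)
45*(-13) + U(-8, X(3, 0)) = 45*(-13) + (16 - ⅓) = -585 + 47/3 = -1708/3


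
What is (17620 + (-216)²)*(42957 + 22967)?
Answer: 4237331024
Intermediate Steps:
(17620 + (-216)²)*(42957 + 22967) = (17620 + 46656)*65924 = 64276*65924 = 4237331024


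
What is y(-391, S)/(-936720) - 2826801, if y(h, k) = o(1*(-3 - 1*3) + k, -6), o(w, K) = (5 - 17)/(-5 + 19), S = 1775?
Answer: -3089241204839/1092840 ≈ -2.8268e+6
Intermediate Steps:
o(w, K) = -6/7 (o(w, K) = -12/14 = -12*1/14 = -6/7)
y(h, k) = -6/7
y(-391, S)/(-936720) - 2826801 = -6/7/(-936720) - 2826801 = -6/7*(-1/936720) - 2826801 = 1/1092840 - 2826801 = -3089241204839/1092840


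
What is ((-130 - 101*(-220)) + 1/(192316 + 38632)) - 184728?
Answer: -37560920823/230948 ≈ -1.6264e+5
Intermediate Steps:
((-130 - 101*(-220)) + 1/(192316 + 38632)) - 184728 = ((-130 + 22220) + 1/230948) - 184728 = (22090 + 1/230948) - 184728 = 5101641321/230948 - 184728 = -37560920823/230948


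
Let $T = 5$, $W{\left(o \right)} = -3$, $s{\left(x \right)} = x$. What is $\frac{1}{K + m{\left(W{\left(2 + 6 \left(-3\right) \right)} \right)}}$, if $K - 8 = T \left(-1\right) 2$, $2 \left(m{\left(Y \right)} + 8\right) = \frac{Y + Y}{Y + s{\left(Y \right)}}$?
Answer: $- \frac{2}{19} \approx -0.10526$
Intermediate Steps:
$m{\left(Y \right)} = - \frac{15}{2}$ ($m{\left(Y \right)} = -8 + \frac{\left(Y + Y\right) \frac{1}{Y + Y}}{2} = -8 + \frac{2 Y \frac{1}{2 Y}}{2} = -8 + \frac{1}{2} \cdot 1 = -8 + \frac{1}{2} = - \frac{15}{2}$)
$K = -2$ ($K = 8 + 5 \left(-1\right) 2 = 8 - 10 = -2$)
$\frac{1}{K + m{\left(W{\left(2 + 6 \left(-3\right) \right)} \right)}} = \frac{1}{-2 - \frac{15}{2}} = \frac{1}{- \frac{19}{2}} = - \frac{2}{19}$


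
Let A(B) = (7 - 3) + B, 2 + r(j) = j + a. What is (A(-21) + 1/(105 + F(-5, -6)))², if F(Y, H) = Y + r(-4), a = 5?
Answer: 2829124/9801 ≈ 288.66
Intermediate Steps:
r(j) = 3 + j (r(j) = -2 + (j + 5) = -2 + (5 + j) = 3 + j)
F(Y, H) = -1 + Y (F(Y, H) = Y + (3 - 4) = Y - 1 = -1 + Y)
A(B) = 4 + B
(A(-21) + 1/(105 + F(-5, -6)))² = ((4 - 21) + 1/(105 + (-1 - 5)))² = (-17 + 1/(105 - 6))² = (-17 + 1/99)² = (-1682/99)² = 2829124/9801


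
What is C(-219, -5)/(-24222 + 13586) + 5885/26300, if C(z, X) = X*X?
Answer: 774192/3496585 ≈ 0.22141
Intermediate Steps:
C(z, X) = X²
C(-219, -5)/(-24222 + 13586) + 5885/26300 = (-5)²/(-24222 + 13586) + 5885/26300 = 25/(-10636) + 5885*(1/26300) = 25*(-1/10636) + 1177/5260 = -25/10636 + 1177/5260 = 774192/3496585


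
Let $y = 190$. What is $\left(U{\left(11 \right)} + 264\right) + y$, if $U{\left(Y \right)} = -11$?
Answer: $443$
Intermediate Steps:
$\left(U{\left(11 \right)} + 264\right) + y = \left(-11 + 264\right) + 190 = 253 + 190 = 443$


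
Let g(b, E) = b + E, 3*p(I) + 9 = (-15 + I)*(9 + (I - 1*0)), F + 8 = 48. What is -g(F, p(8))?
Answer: 8/3 ≈ 2.6667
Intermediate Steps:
F = 40 (F = -8 + 48 = 40)
p(I) = -3 + (-15 + I)*(9 + I)/3 (p(I) = -3 + ((-15 + I)*(9 + (I - 1*0)))/3 = -3 + ((-15 + I)*(9 + (I + 0)))/3 = -3 + ((-15 + I)*(9 + I))/3 = -3 + (-15 + I)*(9 + I)/3)
g(b, E) = E + b
-g(F, p(8)) = -((-48 - 2*8 + (⅓)*8²) + 40) = -((-48 - 16 + (⅓)*64) + 40) = -((-48 - 16 + 64/3) + 40) = -(-128/3 + 40) = -1*(-8/3) = 8/3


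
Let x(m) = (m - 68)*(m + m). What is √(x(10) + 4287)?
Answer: √3127 ≈ 55.920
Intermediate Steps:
x(m) = 2*m*(-68 + m) (x(m) = (-68 + m)*(2*m) = 2*m*(-68 + m))
√(x(10) + 4287) = √(2*10*(-68 + 10) + 4287) = √(2*10*(-58) + 4287) = √(-1160 + 4287) = √3127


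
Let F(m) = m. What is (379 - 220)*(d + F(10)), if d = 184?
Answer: 30846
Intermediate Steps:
(379 - 220)*(d + F(10)) = (379 - 220)*(184 + 10) = 159*194 = 30846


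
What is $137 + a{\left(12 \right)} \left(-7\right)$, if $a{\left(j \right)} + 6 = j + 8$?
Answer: $39$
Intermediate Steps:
$a{\left(j \right)} = 2 + j$ ($a{\left(j \right)} = -6 + \left(j + 8\right) = -6 + \left(8 + j\right) = 2 + j$)
$137 + a{\left(12 \right)} \left(-7\right) = 137 + \left(2 + 12\right) \left(-7\right) = 137 + 14 \left(-7\right) = 137 - 98 = 39$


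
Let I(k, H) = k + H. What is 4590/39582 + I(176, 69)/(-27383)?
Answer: 2147970/20071739 ≈ 0.10701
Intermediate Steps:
I(k, H) = H + k
4590/39582 + I(176, 69)/(-27383) = 4590/39582 + (69 + 176)/(-27383) = 4590*(1/39582) + 245*(-1/27383) = 85/733 - 245/27383 = 2147970/20071739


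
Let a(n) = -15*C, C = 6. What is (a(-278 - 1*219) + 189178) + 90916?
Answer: 280004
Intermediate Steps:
a(n) = -90 (a(n) = -15*6 = -90)
(a(-278 - 1*219) + 189178) + 90916 = (-90 + 189178) + 90916 = 189088 + 90916 = 280004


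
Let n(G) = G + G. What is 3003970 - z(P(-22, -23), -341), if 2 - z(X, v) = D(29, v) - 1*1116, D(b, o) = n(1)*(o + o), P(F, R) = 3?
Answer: 3001488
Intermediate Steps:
n(G) = 2*G
D(b, o) = 4*o (D(b, o) = (2*1)*(o + o) = 2*(2*o) = 4*o)
z(X, v) = 1118 - 4*v (z(X, v) = 2 - (4*v - 1*1116) = 2 - (4*v - 1116) = 2 - (-1116 + 4*v) = 2 + (1116 - 4*v) = 1118 - 4*v)
3003970 - z(P(-22, -23), -341) = 3003970 - (1118 - 4*(-341)) = 3003970 - (1118 + 1364) = 3003970 - 1*2482 = 3003970 - 2482 = 3001488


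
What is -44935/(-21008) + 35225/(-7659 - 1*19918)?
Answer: 499165695/579337616 ≈ 0.86161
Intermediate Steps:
-44935/(-21008) + 35225/(-7659 - 1*19918) = -44935*(-1/21008) + 35225/(-7659 - 19918) = 44935/21008 + 35225/(-27577) = 44935/21008 + 35225*(-1/27577) = 44935/21008 - 35225/27577 = 499165695/579337616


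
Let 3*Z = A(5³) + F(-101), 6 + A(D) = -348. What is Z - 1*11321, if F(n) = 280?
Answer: -34037/3 ≈ -11346.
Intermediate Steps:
A(D) = -354 (A(D) = -6 - 348 = -354)
Z = -74/3 (Z = (-354 + 280)/3 = (⅓)*(-74) = -74/3 ≈ -24.667)
Z - 1*11321 = -74/3 - 1*11321 = -74/3 - 11321 = -34037/3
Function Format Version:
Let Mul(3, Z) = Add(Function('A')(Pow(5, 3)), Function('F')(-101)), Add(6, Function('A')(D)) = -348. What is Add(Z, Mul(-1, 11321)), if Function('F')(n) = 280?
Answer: Rational(-34037, 3) ≈ -11346.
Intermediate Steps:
Function('A')(D) = -354 (Function('A')(D) = Add(-6, -348) = -354)
Z = Rational(-74, 3) (Z = Mul(Rational(1, 3), Add(-354, 280)) = Mul(Rational(1, 3), -74) = Rational(-74, 3) ≈ -24.667)
Add(Z, Mul(-1, 11321)) = Add(Rational(-74, 3), Mul(-1, 11321)) = Add(Rational(-74, 3), -11321) = Rational(-34037, 3)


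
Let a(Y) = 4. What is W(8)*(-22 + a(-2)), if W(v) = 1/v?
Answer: -9/4 ≈ -2.2500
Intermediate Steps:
W(8)*(-22 + a(-2)) = (-22 + 4)/8 = (⅛)*(-18) = -9/4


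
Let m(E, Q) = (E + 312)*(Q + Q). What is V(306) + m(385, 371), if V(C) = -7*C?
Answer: 515032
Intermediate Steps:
m(E, Q) = 2*Q*(312 + E) (m(E, Q) = (312 + E)*(2*Q) = 2*Q*(312 + E))
V(306) + m(385, 371) = -7*306 + 2*371*(312 + 385) = -2142 + 2*371*697 = -2142 + 517174 = 515032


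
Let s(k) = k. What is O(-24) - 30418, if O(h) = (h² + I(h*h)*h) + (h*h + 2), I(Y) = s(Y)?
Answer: -43088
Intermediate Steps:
I(Y) = Y
O(h) = 2 + h³ + 2*h² (O(h) = (h² + (h*h)*h) + (h*h + 2) = (h² + h²*h) + (h² + 2) = (h² + h³) + (2 + h²) = 2 + h³ + 2*h²)
O(-24) - 30418 = (2 + (-24)³ + 2*(-24)²) - 30418 = (2 - 13824 + 2*576) - 30418 = (2 - 13824 + 1152) - 30418 = -12670 - 30418 = -43088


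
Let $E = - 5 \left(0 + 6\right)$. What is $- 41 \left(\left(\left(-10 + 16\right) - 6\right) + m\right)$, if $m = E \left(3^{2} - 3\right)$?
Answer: $7380$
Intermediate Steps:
$E = -30$ ($E = \left(-5\right) 6 = -30$)
$m = -180$ ($m = - 30 \left(3^{2} - 3\right) = - 30 \left(9 - 3\right) = \left(-30\right) 6 = -180$)
$- 41 \left(\left(\left(-10 + 16\right) - 6\right) + m\right) = - 41 \left(\left(\left(-10 + 16\right) - 6\right) - 180\right) = - 41 \left(\left(6 - 6\right) - 180\right) = - 41 \left(0 - 180\right) = \left(-41\right) \left(-180\right) = 7380$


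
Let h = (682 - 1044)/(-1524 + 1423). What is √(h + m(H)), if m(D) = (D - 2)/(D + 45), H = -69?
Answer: √9610554/1212 ≈ 2.5578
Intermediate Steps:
m(D) = (-2 + D)/(45 + D)
h = 362/101 (h = -362/(-101) = -362*(-1/101) = 362/101 ≈ 3.5842)
√(h + m(H)) = √(362/101 + (-2 - 69)/(45 - 69)) = √(362/101 - 71/(-24)) = √(362/101 - 1/24*(-71)) = √(362/101 + 71/24) = √(15859/2424) = √9610554/1212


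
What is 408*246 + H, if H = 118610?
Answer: 218978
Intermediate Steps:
408*246 + H = 408*246 + 118610 = 100368 + 118610 = 218978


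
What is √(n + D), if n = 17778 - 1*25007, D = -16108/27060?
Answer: 2*I*√82716013545/6765 ≈ 85.027*I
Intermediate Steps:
D = -4027/6765 (D = -16108*1/27060 = -4027/6765 ≈ -0.59527)
n = -7229 (n = 17778 - 25007 = -7229)
√(n + D) = √(-7229 - 4027/6765) = √(-48908212/6765) = 2*I*√82716013545/6765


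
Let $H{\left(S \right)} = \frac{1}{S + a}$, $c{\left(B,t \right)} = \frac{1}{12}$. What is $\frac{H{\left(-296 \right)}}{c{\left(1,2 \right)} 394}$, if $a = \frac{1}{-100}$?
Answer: $- \frac{200}{1943799} \approx -0.00010289$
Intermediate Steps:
$a = - \frac{1}{100} \approx -0.01$
$c{\left(B,t \right)} = \frac{1}{12}$
$H{\left(S \right)} = \frac{1}{- \frac{1}{100} + S}$ ($H{\left(S \right)} = \frac{1}{S - \frac{1}{100}} = \frac{1}{- \frac{1}{100} + S}$)
$\frac{H{\left(-296 \right)}}{c{\left(1,2 \right)} 394} = \frac{100 \frac{1}{-1 + 100 \left(-296\right)}}{\frac{1}{12} \cdot 394} = \frac{100 \frac{1}{-1 - 29600}}{\frac{197}{6}} = \frac{100}{-29601} \cdot \frac{6}{197} = 100 \left(- \frac{1}{29601}\right) \frac{6}{197} = \left(- \frac{100}{29601}\right) \frac{6}{197} = - \frac{200}{1943799}$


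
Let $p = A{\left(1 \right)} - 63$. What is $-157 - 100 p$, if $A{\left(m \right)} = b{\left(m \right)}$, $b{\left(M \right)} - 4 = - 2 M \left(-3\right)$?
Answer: $5143$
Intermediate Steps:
$b{\left(M \right)} = 4 + 6 M$ ($b{\left(M \right)} = 4 + - 2 M \left(-3\right) = 4 + 6 M$)
$A{\left(m \right)} = 4 + 6 m$
$p = -53$ ($p = \left(4 + 6 \cdot 1\right) - 63 = \left(4 + 6\right) - 63 = 10 - 63 = -53$)
$-157 - 100 p = -157 - -5300 = -157 + 5300 = 5143$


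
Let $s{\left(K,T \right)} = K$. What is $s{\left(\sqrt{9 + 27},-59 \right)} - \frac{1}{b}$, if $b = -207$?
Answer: $\frac{1243}{207} \approx 6.0048$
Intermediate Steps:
$s{\left(\sqrt{9 + 27},-59 \right)} - \frac{1}{b} = \sqrt{9 + 27} - \frac{1}{-207} = \sqrt{36} - - \frac{1}{207} = 6 + \frac{1}{207} = \frac{1243}{207}$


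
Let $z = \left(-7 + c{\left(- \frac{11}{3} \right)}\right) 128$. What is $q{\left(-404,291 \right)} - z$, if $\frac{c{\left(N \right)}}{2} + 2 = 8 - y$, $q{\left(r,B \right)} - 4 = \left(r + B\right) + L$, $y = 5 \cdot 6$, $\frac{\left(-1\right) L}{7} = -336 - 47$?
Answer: $9612$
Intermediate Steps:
$L = 2681$ ($L = - 7 \left(-336 - 47\right) = \left(-7\right) \left(-383\right) = 2681$)
$y = 30$
$q{\left(r,B \right)} = 2685 + B + r$ ($q{\left(r,B \right)} = 4 + \left(\left(r + B\right) + 2681\right) = 4 + \left(\left(B + r\right) + 2681\right) = 4 + \left(2681 + B + r\right) = 2685 + B + r$)
$c{\left(N \right)} = -48$ ($c{\left(N \right)} = -4 + 2 \left(8 - 30\right) = -4 + 2 \left(-22\right) = -4 - 44 = -48$)
$z = -7040$ ($z = \left(-7 - 48\right) 128 = \left(-55\right) 128 = -7040$)
$q{\left(-404,291 \right)} - z = \left(2685 + 291 - 404\right) - -7040 = 2572 + 7040 = 9612$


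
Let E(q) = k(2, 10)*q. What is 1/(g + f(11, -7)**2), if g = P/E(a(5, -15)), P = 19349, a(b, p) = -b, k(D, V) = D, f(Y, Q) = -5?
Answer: -10/19099 ≈ -0.00052359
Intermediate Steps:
E(q) = 2*q
g = -19349/10 (g = 19349/((2*(-1*5))) = 19349/((2*(-5))) = 19349/(-10) = 19349*(-1/10) = -19349/10 ≈ -1934.9)
1/(g + f(11, -7)**2) = 1/(-19349/10 + (-5)**2) = 1/(-19349/10 + 25) = 1/(-19099/10) = -10/19099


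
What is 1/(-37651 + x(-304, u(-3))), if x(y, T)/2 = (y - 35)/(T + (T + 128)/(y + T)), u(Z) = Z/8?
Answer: -15473/569366483 ≈ -2.7176e-5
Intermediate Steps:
u(Z) = Z/8 (u(Z) = Z*(⅛) = Z/8)
x(y, T) = 2*(-35 + y)/(T + (128 + T)/(T + y)) (x(y, T) = 2*((y - 35)/(T + (T + 128)/(y + T))) = 2*((-35 + y)/(T + (128 + T)/(T + y))) = 2*(-35 + y)/(T + (128 + T)/(T + y)))
1/(-37651 + x(-304, u(-3))) = 1/(-37651 + 2*((-304)² - 35*(-3)/8 - 35*(-304) + ((⅛)*(-3))*(-304))/(128 + (⅛)*(-3) + ((⅛)*(-3))² + ((⅛)*(-3))*(-304))) = 1/(-37651 + 2*(92416 - 35*(-3/8) + 10640 - 3/8*(-304))/(128 - 3/8 + (-3/8)² - 3/8*(-304))) = 1/(-37651 + 2*(92416 + 105/8 + 10640 + 114)/(128 - 3/8 + 9/64 + 114)) = 1/(-37651 + 2*(825465/8)/(15473/64)) = 1/(-37651 + 2*(64/15473)*(825465/8)) = 1/(-37651 + 13207440/15473) = 1/(-569366483/15473) = -15473/569366483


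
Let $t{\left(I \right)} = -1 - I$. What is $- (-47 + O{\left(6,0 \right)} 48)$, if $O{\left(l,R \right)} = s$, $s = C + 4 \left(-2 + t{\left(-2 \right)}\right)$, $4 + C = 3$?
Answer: $287$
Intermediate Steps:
$C = -1$ ($C = -4 + 3 = -1$)
$s = -5$ ($s = -1 + 4 \left(-2 - -1\right) = -1 + 4 \left(-2 + \left(-1 + 2\right)\right) = -1 + 4 \left(-2 + 1\right) = -1 + 4 \left(-1\right) = -1 - 4 = -5$)
$O{\left(l,R \right)} = -5$
$- (-47 + O{\left(6,0 \right)} 48) = - (-47 - 240) = \left(-1\right) \left(-287\right) = 287$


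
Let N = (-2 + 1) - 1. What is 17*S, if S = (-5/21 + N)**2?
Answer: 37553/441 ≈ 85.154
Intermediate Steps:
N = -2 (N = -1 - 1 = -2)
S = 2209/441 (S = (-5/21 - 2)**2 = (-47/21)**2 = 2209/441 ≈ 5.0091)
17*S = 17*(2209/441) = 37553/441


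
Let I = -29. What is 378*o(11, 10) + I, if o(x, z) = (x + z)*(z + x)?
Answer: 166669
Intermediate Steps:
o(x, z) = (x + z)² (o(x, z) = (x + z)*(x + z) = (x + z)²)
378*o(11, 10) + I = 378*(11 + 10)² - 29 = 378*21² - 29 = 378*441 - 29 = 166698 - 29 = 166669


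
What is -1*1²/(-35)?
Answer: 1/35 ≈ 0.028571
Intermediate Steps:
-1*1²/(-35) = -1*1*(-1/35) = -1*(-1/35) = 1/35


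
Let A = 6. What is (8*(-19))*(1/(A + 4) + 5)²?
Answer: -98838/25 ≈ -3953.5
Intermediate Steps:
(8*(-19))*(1/(A + 4) + 5)² = (8*(-19))*(1/(6 + 4) + 5)² = -152*(1/10 + 5)² = -152*(⅒ + 5)² = -152*(51/10)² = -152*2601/100 = -98838/25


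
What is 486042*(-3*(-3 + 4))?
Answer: -1458126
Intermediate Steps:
486042*(-3*(-3 + 4)) = 486042*(-3*1) = 486042*(-3) = -1458126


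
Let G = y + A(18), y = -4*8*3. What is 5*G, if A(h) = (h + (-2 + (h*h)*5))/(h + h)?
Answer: -2275/9 ≈ -252.78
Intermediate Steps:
A(h) = (-2 + h + 5*h²)/(2*h) (A(h) = (h + (-2 + h²*5))/((2*h)) = (h + (-2 + 5*h²))*(1/(2*h)) = (-2 + h + 5*h²)*(1/(2*h)) = (-2 + h + 5*h²)/(2*h))
y = -96 (y = -32*3 = -96)
G = -455/9 (G = -96 + (½)*(-2 + 18*(1 + 5*18))/18 = -96 + (½)*(1/18)*(-2 + 18*(1 + 90)) = -96 + (½)*(1/18)*(-2 + 18*91) = -96 + (½)*(1/18)*(-2 + 1638) = -96 + (½)*(1/18)*1636 = -96 + 409/9 = -455/9 ≈ -50.556)
5*G = 5*(-455/9) = -2275/9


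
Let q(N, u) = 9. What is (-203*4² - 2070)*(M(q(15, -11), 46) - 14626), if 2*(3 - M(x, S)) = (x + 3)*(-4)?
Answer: 77637482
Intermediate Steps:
M(x, S) = 9 + 2*x (M(x, S) = 3 - (x + 3)*(-4)/2 = 3 - (3 + x)*(-4)/2 = 3 - (-12 - 4*x)/2 = 3 + (6 + 2*x) = 9 + 2*x)
(-203*4² - 2070)*(M(q(15, -11), 46) - 14626) = (-203*4² - 2070)*((9 + 2*9) - 14626) = (-203*16 - 2070)*((9 + 18) - 14626) = (-3248 - 2070)*(27 - 14626) = -5318*(-14599) = 77637482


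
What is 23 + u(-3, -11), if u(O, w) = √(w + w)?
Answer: 23 + I*√22 ≈ 23.0 + 4.6904*I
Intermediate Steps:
u(O, w) = √2*√w (u(O, w) = √(2*w) = √2*√w)
23 + u(-3, -11) = 23 + √2*√(-11) = 23 + √2*(I*√11) = 23 + I*√22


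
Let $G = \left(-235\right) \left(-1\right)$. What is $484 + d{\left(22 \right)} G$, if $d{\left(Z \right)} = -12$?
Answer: $-2336$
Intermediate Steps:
$G = 235$
$484 + d{\left(22 \right)} G = 484 - 2820 = -2336$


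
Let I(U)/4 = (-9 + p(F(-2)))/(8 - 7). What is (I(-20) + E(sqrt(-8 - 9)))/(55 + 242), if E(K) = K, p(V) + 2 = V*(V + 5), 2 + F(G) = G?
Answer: -20/99 + I*sqrt(17)/297 ≈ -0.20202 + 0.013883*I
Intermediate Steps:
F(G) = -2 + G
p(V) = -2 + V*(5 + V) (p(V) = -2 + V*(V + 5) = -2 + V*(5 + V))
I(U) = -60 (I(U) = 4*((-9 + (-2 + (-2 - 2)**2 + 5*(-2 - 2)))/(8 - 7)) = 4*((-9 + (-2 + (-4)**2 + 5*(-4)))/1) = 4*((-9 + (-2 + 16 - 20))*1) = 4*((-9 - 6)*1) = 4*(-15*1) = 4*(-15) = -60)
(I(-20) + E(sqrt(-8 - 9)))/(55 + 242) = (-60 + sqrt(-8 - 9))/(55 + 242) = (-60 + sqrt(-17))/297 = (-60 + I*sqrt(17))*(1/297) = -20/99 + I*sqrt(17)/297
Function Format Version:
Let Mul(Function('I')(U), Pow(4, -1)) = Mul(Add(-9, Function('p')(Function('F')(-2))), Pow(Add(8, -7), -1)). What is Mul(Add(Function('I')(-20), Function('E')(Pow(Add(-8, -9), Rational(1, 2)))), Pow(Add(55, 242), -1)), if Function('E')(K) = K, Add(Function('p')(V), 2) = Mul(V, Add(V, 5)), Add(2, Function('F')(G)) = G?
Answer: Add(Rational(-20, 99), Mul(Rational(1, 297), I, Pow(17, Rational(1, 2)))) ≈ Add(-0.20202, Mul(0.013883, I))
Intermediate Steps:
Function('F')(G) = Add(-2, G)
Function('p')(V) = Add(-2, Mul(V, Add(5, V))) (Function('p')(V) = Add(-2, Mul(V, Add(V, 5))) = Add(-2, Mul(V, Add(5, V))))
Function('I')(U) = -60 (Function('I')(U) = Mul(4, Mul(Add(-9, Add(-2, Pow(Add(-2, -2), 2), Mul(5, Add(-2, -2)))), Pow(Add(8, -7), -1))) = Mul(4, Mul(Add(-9, Add(-2, Pow(-4, 2), Mul(5, -4))), Pow(1, -1))) = Mul(4, Mul(Add(-9, Add(-2, 16, -20)), 1)) = Mul(4, Mul(Add(-9, -6), 1)) = Mul(4, Mul(-15, 1)) = Mul(4, -15) = -60)
Mul(Add(Function('I')(-20), Function('E')(Pow(Add(-8, -9), Rational(1, 2)))), Pow(Add(55, 242), -1)) = Mul(Add(-60, Pow(Add(-8, -9), Rational(1, 2))), Pow(Add(55, 242), -1)) = Mul(Add(-60, Pow(-17, Rational(1, 2))), Pow(297, -1)) = Mul(Add(-60, Mul(I, Pow(17, Rational(1, 2)))), Rational(1, 297)) = Add(Rational(-20, 99), Mul(Rational(1, 297), I, Pow(17, Rational(1, 2))))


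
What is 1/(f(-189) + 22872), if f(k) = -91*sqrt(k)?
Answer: 7624/174897831 + 91*I*sqrt(21)/174897831 ≈ 4.3591e-5 + 2.3843e-6*I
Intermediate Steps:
1/(f(-189) + 22872) = 1/(-273*I*sqrt(21) + 22872) = 1/(22872 - 273*I*sqrt(21))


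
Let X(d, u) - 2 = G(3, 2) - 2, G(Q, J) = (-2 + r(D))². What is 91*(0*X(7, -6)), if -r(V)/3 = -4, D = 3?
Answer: 0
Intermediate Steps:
r(V) = 12 (r(V) = -3*(-4) = 12)
G(Q, J) = 100 (G(Q, J) = (-2 + 12)² = 10² = 100)
X(d, u) = 100 (X(d, u) = 2 + (100 - 2) = 2 + 98 = 100)
91*(0*X(7, -6)) = 91*(0*100) = 91*0 = 0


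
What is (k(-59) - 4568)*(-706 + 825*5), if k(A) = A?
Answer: -15819713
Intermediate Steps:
(k(-59) - 4568)*(-706 + 825*5) = (-59 - 4568)*(-706 + 825*5) = -4627*(-706 + 4125) = -4627*3419 = -15819713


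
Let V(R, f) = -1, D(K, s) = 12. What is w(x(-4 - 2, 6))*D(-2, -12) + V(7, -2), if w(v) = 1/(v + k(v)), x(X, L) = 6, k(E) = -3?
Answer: 3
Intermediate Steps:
w(v) = 1/(-3 + v) (w(v) = 1/(v - 3) = 1/(-3 + v))
w(x(-4 - 2, 6))*D(-2, -12) + V(7, -2) = 12/(-3 + 6) - 1 = 12/3 - 1 = (⅓)*12 - 1 = 4 - 1 = 3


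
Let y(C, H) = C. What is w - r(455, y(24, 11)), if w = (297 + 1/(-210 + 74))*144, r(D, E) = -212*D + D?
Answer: 2359123/17 ≈ 1.3877e+5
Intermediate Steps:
r(D, E) = -211*D
w = 727038/17 (w = (297 + 1/(-136))*144 = (297 - 1/136)*144 = (40391/136)*144 = 727038/17 ≈ 42767.)
w - r(455, y(24, 11)) = 727038/17 - (-211)*455 = 727038/17 - 1*(-96005) = 727038/17 + 96005 = 2359123/17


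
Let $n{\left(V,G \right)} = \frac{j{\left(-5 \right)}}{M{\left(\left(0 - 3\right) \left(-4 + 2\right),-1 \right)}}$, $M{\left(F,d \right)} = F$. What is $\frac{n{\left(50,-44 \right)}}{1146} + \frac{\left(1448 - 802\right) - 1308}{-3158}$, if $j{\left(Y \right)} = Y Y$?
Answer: $\frac{2315431}{10857204} \approx 0.21326$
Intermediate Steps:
$j{\left(Y \right)} = Y^{2}$
$n{\left(V,G \right)} = \frac{25}{6}$ ($n{\left(V,G \right)} = \frac{\left(-5\right)^{2}}{\left(0 - 3\right) \left(-4 + 2\right)} = \frac{25}{\left(-3\right) \left(-2\right)} = \frac{25}{6}$)
$\frac{n{\left(50,-44 \right)}}{1146} + \frac{\left(1448 - 802\right) - 1308}{-3158} = \frac{25}{6 \cdot 1146} + \frac{\left(1448 - 802\right) - 1308}{-3158} = \frac{25}{6} \cdot \frac{1}{1146} + \left(646 - 1308\right) \left(- \frac{1}{3158}\right) = \frac{25}{6876} - - \frac{331}{1579} = \frac{25}{6876} + \frac{331}{1579} = \frac{2315431}{10857204}$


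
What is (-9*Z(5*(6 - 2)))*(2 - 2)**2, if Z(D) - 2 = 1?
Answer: 0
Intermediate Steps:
Z(D) = 3 (Z(D) = 2 + 1 = 3)
(-9*Z(5*(6 - 2)))*(2 - 2)**2 = (-9*3)*(2 - 2)**2 = -27*0**2 = -27*0 = 0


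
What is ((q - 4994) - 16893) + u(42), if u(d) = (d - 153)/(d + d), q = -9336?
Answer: -874281/28 ≈ -31224.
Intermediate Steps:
u(d) = (-153 + d)/(2*d) (u(d) = (-153 + d)/((2*d)) = (-153 + d)*(1/(2*d)) = (-153 + d)/(2*d))
((q - 4994) - 16893) + u(42) = ((-9336 - 4994) - 16893) + (½)*(-153 + 42)/42 = (-14330 - 16893) + (½)*(1/42)*(-111) = -31223 - 37/28 = -874281/28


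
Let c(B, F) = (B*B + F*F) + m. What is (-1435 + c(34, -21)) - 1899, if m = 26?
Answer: -1711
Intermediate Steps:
c(B, F) = 26 + B**2 + F**2 (c(B, F) = (B*B + F*F) + 26 = (B**2 + F**2) + 26 = 26 + B**2 + F**2)
(-1435 + c(34, -21)) - 1899 = (-1435 + (26 + 34**2 + (-21)**2)) - 1899 = (-1435 + (26 + 1156 + 441)) - 1899 = (-1435 + 1623) - 1899 = 188 - 1899 = -1711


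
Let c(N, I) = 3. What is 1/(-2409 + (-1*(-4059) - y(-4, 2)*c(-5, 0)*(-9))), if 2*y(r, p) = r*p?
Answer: 1/1542 ≈ 0.00064851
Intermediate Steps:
y(r, p) = p*r/2 (y(r, p) = (r*p)/2 = (p*r)/2 = p*r/2)
1/(-2409 + (-1*(-4059) - y(-4, 2)*c(-5, 0)*(-9))) = 1/(-2409 + (-1*(-4059) - ((½)*2*(-4))*3*(-9))) = 1/(-2409 + (4059 - (-4*3)*(-9))) = 1/(-2409 + (4059 - (-12)*(-9))) = 1/(-2409 + (4059 - 1*108)) = 1/(-2409 + (4059 - 108)) = 1/(-2409 + 3951) = 1/1542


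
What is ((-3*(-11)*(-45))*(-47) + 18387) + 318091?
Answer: 406273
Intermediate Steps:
((-3*(-11)*(-45))*(-47) + 18387) + 318091 = ((33*(-45))*(-47) + 18387) + 318091 = (-1485*(-47) + 18387) + 318091 = (69795 + 18387) + 318091 = 88182 + 318091 = 406273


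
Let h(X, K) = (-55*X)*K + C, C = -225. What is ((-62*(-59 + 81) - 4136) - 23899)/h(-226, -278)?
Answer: 29399/3455765 ≈ 0.0085072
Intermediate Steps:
h(X, K) = -225 - 55*K*X (h(X, K) = (-55*X)*K - 225 = -55*K*X - 225 = -225 - 55*K*X)
((-62*(-59 + 81) - 4136) - 23899)/h(-226, -278) = ((-62*(-59 + 81) - 4136) - 23899)/(-225 - 55*(-278)*(-226)) = ((-62*22 - 4136) - 23899)/(-225 - 3455540) = ((-1364 - 4136) - 23899)/(-3455765) = (-5500 - 23899)*(-1/3455765) = -29399*(-1/3455765) = 29399/3455765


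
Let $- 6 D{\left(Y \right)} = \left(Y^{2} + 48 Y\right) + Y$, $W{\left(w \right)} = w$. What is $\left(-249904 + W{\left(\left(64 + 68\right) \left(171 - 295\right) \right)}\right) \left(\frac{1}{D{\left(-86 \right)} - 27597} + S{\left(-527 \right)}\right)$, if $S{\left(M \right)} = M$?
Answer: $\frac{5920466988112}{42191} \approx 1.4033 \cdot 10^{8}$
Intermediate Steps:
$D{\left(Y \right)} = - \frac{49 Y}{6} - \frac{Y^{2}}{6}$ ($D{\left(Y \right)} = - \frac{\left(Y^{2} + 48 Y\right) + Y}{6} = - \frac{Y^{2} + 49 Y}{6} = - \frac{49 Y}{6} - \frac{Y^{2}}{6}$)
$\left(-249904 + W{\left(\left(64 + 68\right) \left(171 - 295\right) \right)}\right) \left(\frac{1}{D{\left(-86 \right)} - 27597} + S{\left(-527 \right)}\right) = \left(-249904 + \left(64 + 68\right) \left(171 - 295\right)\right) \left(\frac{1}{\left(- \frac{1}{6}\right) \left(-86\right) \left(49 - 86\right) - 27597} - 527\right) = \left(-249904 + 132 \left(-124\right)\right) \left(\frac{1}{\left(- \frac{1}{6}\right) \left(-86\right) \left(-37\right) - 27597} - 527\right) = \left(-249904 - 16368\right) \left(\frac{1}{- \frac{1591}{3} - 27597} - 527\right) = - 266272 \left(\frac{1}{- \frac{84382}{3}} - 527\right) = - 266272 \left(- \frac{3}{84382} - 527\right) = \left(-266272\right) \left(- \frac{44469317}{84382}\right) = \frac{5920466988112}{42191}$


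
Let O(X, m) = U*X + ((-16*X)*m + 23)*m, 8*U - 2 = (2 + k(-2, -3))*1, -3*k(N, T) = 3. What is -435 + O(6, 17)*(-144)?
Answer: 3938073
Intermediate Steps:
k(N, T) = -1 (k(N, T) = -⅓*3 = -1)
U = 3/8 (U = ¼ + ((2 - 1)*1)/8 = ¼ + (1*1)/8 = ¼ + (⅛)*1 = ¼ + ⅛ = 3/8 ≈ 0.37500)
O(X, m) = 3*X/8 + m*(23 - 16*X*m) (O(X, m) = 3*X/8 + ((-16*X)*m + 23)*m = 3*X/8 + (-16*X*m + 23)*m = 3*X/8 + (23 - 16*X*m)*m = 3*X/8 + m*(23 - 16*X*m))
-435 + O(6, 17)*(-144) = -435 + (23*17 + (3/8)*6 - 16*6*17²)*(-144) = -435 + (391 + 9/4 - 16*6*289)*(-144) = -435 + (391 + 9/4 - 27744)*(-144) = -435 - 109403/4*(-144) = -435 + 3938508 = 3938073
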